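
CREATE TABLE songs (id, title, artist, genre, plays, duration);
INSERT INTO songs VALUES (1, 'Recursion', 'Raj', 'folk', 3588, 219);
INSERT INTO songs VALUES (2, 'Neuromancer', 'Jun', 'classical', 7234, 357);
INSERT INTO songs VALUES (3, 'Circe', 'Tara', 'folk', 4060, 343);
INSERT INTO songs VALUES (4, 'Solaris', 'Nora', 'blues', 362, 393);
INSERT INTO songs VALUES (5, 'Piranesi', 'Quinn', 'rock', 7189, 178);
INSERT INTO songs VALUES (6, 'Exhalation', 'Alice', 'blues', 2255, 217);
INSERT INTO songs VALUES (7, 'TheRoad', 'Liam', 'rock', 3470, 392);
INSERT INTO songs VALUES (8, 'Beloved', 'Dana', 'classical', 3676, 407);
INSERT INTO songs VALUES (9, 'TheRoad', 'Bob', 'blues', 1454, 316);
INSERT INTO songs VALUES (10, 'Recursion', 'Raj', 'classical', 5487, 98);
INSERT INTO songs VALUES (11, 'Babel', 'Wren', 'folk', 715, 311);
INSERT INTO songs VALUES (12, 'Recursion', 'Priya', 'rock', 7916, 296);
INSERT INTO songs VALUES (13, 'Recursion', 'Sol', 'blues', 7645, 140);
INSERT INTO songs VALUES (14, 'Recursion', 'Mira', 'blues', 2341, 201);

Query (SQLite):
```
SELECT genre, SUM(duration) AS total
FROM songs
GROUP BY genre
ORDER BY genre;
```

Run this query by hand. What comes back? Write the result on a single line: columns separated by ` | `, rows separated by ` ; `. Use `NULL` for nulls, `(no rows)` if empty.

blues | 1267 ; classical | 862 ; folk | 873 ; rock | 866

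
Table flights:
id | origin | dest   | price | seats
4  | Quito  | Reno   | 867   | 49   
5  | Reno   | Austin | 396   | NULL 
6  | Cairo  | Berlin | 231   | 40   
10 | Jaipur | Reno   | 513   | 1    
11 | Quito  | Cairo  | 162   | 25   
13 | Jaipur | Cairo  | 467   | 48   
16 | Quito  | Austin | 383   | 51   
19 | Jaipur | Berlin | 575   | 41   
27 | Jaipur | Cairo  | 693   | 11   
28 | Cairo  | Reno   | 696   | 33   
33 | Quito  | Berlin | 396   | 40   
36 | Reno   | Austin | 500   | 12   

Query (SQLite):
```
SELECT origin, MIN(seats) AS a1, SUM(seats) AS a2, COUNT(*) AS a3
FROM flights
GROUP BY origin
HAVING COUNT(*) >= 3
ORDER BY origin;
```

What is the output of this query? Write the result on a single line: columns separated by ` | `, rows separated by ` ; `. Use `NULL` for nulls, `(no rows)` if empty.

Jaipur | 1 | 101 | 4 ; Quito | 25 | 165 | 4

Group flights by origin.
Per group compute: MIN(seats), SUM(seats), COUNT(*).
HAVING: drop groups with fewer than 3 rows.
  Cairo: ids {6, 28} → MIN(seats)=33, SUM(seats)=73, COUNT(*)=2
  Jaipur: ids {10, 13, 19, 27} → MIN(seats)=1, SUM(seats)=101, COUNT(*)=4
  Quito: ids {4, 11, 16, 33} → MIN(seats)=25, SUM(seats)=165, COUNT(*)=4
  Reno: ids {5, 36} → MIN(seats)=12, SUM(seats)=12, COUNT(*)=2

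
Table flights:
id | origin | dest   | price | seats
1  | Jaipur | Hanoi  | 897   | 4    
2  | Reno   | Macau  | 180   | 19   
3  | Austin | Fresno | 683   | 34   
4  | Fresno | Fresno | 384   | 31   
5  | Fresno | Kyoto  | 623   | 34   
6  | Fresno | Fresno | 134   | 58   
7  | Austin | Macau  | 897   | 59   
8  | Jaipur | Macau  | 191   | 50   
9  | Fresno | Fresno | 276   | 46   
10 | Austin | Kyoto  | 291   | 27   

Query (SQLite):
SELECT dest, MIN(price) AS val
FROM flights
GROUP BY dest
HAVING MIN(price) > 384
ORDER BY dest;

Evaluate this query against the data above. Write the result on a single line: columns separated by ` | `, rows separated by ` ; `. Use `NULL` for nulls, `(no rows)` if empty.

Partition flights by dest; compute MIN(price) within each group.
HAVING: keep groups where MIN(price) > 384.
  Fresno: ids {3, 4, 6, 9} → MIN(price)=134
  Hanoi: ids {1} → MIN(price)=897
  Kyoto: ids {5, 10} → MIN(price)=291
  Macau: ids {2, 7, 8} → MIN(price)=180

Hanoi | 897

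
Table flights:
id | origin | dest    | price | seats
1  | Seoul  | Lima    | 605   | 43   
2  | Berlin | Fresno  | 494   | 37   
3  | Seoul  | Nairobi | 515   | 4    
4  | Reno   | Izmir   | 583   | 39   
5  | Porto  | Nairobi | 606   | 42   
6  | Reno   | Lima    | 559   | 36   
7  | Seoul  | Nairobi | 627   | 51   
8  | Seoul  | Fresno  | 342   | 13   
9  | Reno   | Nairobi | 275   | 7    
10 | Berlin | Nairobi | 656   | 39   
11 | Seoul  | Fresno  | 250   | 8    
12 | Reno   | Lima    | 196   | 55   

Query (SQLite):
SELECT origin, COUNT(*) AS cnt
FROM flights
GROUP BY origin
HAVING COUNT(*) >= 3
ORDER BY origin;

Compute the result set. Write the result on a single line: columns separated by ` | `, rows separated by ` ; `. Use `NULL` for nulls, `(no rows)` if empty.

Partition flights by origin; compute COUNT(*) within each group.
HAVING: keep groups with count ≥ 3.
  Berlin: ids {2, 10} → COUNT(*)=2
  Porto: ids {5} → COUNT(*)=1
  Reno: ids {4, 6, 9, 12} → COUNT(*)=4
  Seoul: ids {1, 3, 7, 8, 11} → COUNT(*)=5

Reno | 4 ; Seoul | 5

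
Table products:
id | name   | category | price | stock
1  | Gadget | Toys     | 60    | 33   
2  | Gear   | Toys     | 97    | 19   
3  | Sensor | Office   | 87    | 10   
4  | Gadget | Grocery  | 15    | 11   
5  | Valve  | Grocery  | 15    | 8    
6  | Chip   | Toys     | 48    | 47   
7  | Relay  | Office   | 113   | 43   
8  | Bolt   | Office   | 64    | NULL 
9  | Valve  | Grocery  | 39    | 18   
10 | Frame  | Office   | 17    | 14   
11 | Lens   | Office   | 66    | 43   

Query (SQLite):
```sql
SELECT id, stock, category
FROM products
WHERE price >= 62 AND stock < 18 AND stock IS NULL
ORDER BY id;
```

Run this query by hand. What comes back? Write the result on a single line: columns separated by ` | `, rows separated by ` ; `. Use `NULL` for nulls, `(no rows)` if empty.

(no rows)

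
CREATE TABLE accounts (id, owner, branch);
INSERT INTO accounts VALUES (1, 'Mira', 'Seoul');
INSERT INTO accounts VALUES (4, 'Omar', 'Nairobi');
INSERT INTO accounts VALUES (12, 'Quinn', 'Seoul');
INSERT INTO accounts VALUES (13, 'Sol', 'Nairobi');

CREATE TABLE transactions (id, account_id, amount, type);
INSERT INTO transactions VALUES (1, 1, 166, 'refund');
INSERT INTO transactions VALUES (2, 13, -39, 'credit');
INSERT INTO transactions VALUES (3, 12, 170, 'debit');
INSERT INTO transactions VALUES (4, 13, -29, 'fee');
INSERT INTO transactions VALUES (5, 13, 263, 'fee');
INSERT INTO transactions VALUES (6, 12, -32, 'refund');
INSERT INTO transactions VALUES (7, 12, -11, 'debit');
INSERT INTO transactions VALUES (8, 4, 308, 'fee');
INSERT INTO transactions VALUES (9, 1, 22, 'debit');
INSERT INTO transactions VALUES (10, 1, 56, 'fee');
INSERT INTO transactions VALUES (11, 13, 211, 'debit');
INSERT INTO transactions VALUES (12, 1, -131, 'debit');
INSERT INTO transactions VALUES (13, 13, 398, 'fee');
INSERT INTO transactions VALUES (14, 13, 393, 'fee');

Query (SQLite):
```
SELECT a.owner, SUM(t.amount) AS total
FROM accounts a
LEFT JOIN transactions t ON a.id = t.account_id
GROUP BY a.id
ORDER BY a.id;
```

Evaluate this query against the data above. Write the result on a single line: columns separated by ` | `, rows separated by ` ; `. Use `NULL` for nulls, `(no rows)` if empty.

Mira | 113 ; Omar | 308 ; Quinn | 127 ; Sol | 1197

LEFT JOIN keeps every accounts row; unmatched ones get NULL for transactions columns.
Group by accounts.id and compute SUM(t.amount). SUM over an all-NULL group is NULL.
  1: ids {1, 9, 10, 12} → SUM(t.amount)=113
  4: ids {8} → SUM(t.amount)=308
  12: ids {3, 6, 7} → SUM(t.amount)=127
  13: ids {2, 4, 5, 11, 13, 14} → SUM(t.amount)=1197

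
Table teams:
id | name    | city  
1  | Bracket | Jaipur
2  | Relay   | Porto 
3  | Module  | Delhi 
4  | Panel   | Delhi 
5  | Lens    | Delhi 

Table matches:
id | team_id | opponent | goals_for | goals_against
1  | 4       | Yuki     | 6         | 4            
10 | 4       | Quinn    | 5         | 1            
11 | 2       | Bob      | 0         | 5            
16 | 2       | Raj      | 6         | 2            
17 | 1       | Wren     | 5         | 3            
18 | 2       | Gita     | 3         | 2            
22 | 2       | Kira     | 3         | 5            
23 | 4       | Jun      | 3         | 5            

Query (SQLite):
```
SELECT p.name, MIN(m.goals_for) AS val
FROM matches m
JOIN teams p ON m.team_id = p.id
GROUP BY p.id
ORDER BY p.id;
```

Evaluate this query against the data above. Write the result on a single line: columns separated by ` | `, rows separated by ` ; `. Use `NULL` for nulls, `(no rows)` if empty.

Bracket | 5 ; Relay | 0 ; Panel | 3

Join each matches row to its teams via team_id.
Group joined rows by teams.id; compute MIN(m.goals_for) per group.
  1: ids {17} → MIN(m.goals_for)=5
  2: ids {11, 16, 18, 22} → MIN(m.goals_for)=0
  4: ids {1, 10, 23} → MIN(m.goals_for)=3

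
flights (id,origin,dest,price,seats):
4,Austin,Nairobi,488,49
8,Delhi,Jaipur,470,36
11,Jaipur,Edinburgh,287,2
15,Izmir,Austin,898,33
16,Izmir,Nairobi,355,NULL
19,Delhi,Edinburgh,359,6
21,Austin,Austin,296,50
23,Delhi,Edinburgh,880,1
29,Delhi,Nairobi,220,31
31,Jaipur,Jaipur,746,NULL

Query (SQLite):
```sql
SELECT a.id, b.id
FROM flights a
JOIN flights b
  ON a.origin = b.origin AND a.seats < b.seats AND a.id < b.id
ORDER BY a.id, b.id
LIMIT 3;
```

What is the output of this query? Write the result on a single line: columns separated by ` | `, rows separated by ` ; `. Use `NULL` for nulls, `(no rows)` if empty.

Pairs (a,b) with same origin, a.seats < b.seats, a.id < b.id.
origin groups: Austin:{4,21} Delhi:{8,19,23,29} Izmir:{15,16} Jaipur:{11,31}
Ordered by (a.id, b.id); first 3.

4 | 21 ; 19 | 29 ; 23 | 29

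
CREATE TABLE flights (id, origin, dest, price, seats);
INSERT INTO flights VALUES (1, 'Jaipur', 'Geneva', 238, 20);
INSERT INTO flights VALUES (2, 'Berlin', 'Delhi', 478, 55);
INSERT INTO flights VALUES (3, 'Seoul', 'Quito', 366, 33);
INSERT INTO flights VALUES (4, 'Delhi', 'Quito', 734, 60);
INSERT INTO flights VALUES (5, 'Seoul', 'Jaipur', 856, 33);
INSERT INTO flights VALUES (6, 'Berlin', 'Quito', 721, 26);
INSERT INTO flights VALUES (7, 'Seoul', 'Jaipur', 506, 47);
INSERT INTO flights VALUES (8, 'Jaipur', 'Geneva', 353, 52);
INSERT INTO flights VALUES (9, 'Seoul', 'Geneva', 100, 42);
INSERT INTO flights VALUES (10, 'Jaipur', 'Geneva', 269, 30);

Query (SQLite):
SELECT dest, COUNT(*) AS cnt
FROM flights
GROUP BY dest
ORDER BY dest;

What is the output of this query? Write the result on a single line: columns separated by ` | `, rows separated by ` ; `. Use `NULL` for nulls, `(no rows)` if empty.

Delhi | 1 ; Geneva | 4 ; Jaipur | 2 ; Quito | 3

Partition flights by dest; compute COUNT(*) within each group.
  Delhi: ids {2} → COUNT(*)=1
  Geneva: ids {1, 8, 9, 10} → COUNT(*)=4
  Jaipur: ids {5, 7} → COUNT(*)=2
  Quito: ids {3, 4, 6} → COUNT(*)=3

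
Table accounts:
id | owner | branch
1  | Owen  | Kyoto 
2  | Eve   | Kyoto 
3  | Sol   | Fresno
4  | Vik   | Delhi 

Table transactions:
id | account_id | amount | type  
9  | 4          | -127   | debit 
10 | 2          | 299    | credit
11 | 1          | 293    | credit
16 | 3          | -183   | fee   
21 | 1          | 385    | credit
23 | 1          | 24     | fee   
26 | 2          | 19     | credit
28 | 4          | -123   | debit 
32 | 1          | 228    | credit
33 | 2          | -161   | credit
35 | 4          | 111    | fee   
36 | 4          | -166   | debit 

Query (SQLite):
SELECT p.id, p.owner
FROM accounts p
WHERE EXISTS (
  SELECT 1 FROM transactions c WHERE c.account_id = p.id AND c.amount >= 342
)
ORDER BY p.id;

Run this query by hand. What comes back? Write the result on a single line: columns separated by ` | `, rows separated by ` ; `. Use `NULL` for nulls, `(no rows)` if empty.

For each accounts row, check whether any transactions with matching account_id has amount >= 342.
Keep rows where that is true.

1 | Owen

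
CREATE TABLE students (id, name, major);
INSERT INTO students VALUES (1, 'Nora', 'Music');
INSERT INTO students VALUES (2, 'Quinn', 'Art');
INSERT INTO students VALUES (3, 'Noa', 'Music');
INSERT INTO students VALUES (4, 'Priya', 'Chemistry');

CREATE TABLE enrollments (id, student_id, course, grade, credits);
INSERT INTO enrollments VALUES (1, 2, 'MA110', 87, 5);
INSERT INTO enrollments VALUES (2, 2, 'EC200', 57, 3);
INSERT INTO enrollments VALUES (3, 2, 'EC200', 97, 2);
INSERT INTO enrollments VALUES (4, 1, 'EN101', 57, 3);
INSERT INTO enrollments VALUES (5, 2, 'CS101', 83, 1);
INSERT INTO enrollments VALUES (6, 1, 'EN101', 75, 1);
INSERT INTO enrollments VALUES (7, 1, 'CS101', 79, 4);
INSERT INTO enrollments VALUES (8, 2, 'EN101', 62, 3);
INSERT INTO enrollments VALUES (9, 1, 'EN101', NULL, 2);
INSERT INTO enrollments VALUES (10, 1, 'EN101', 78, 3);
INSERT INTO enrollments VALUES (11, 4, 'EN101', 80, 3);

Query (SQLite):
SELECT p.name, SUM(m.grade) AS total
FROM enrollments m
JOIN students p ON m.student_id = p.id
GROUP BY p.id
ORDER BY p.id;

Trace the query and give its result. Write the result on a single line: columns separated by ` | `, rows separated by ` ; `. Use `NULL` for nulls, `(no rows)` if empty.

Nora | 289 ; Quinn | 386 ; Priya | 80

Join each enrollments row to its students via student_id.
Group joined rows by students.id; compute SUM(m.grade) per group.
  1: ids {4, 6, 7, 9, 10} → SUM(m.grade)=289
  2: ids {1, 2, 3, 5, 8} → SUM(m.grade)=386
  4: ids {11} → SUM(m.grade)=80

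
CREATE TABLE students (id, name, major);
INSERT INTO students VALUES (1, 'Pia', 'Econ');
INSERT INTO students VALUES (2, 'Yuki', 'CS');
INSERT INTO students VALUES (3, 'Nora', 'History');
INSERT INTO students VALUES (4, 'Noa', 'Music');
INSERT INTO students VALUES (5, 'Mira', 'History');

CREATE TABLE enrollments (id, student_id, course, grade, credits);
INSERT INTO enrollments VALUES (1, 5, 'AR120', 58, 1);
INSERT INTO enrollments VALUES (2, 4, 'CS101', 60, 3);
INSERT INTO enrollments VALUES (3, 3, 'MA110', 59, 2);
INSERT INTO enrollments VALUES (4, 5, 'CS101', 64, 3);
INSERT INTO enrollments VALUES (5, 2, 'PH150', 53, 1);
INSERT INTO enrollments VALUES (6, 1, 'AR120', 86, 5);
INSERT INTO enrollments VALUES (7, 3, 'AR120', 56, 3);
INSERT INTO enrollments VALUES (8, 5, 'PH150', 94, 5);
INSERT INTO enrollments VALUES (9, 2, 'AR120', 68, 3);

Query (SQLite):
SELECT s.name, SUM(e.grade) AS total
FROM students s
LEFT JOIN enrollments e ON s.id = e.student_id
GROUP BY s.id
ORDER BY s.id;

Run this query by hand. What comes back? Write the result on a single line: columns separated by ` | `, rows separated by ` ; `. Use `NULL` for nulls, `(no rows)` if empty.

LEFT JOIN keeps every students row; unmatched ones get NULL for enrollments columns.
Group by students.id and compute SUM(e.grade). SUM over an all-NULL group is NULL.
  1: ids {6} → SUM(e.grade)=86
  2: ids {5, 9} → SUM(e.grade)=121
  3: ids {3, 7} → SUM(e.grade)=115
  4: ids {2} → SUM(e.grade)=60
  5: ids {1, 4, 8} → SUM(e.grade)=216

Pia | 86 ; Yuki | 121 ; Nora | 115 ; Noa | 60 ; Mira | 216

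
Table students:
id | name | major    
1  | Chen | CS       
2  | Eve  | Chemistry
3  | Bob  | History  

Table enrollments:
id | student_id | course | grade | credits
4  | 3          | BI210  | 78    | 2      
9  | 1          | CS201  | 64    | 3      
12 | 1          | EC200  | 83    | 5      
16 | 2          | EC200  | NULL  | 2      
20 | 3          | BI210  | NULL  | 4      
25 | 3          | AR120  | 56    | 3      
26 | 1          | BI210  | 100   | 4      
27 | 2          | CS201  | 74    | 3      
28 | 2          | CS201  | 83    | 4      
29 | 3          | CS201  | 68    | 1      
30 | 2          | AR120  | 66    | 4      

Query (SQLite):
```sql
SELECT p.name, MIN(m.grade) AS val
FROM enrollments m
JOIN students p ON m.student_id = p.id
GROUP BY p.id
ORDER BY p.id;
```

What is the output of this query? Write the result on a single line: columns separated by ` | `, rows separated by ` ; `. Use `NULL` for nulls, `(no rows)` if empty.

Chen | 64 ; Eve | 66 ; Bob | 56

Join each enrollments row to its students via student_id.
Group joined rows by students.id; compute MIN(m.grade) per group.
  1: ids {9, 12, 26} → MIN(m.grade)=64
  2: ids {16, 27, 28, 30} → MIN(m.grade)=66
  3: ids {4, 20, 25, 29} → MIN(m.grade)=56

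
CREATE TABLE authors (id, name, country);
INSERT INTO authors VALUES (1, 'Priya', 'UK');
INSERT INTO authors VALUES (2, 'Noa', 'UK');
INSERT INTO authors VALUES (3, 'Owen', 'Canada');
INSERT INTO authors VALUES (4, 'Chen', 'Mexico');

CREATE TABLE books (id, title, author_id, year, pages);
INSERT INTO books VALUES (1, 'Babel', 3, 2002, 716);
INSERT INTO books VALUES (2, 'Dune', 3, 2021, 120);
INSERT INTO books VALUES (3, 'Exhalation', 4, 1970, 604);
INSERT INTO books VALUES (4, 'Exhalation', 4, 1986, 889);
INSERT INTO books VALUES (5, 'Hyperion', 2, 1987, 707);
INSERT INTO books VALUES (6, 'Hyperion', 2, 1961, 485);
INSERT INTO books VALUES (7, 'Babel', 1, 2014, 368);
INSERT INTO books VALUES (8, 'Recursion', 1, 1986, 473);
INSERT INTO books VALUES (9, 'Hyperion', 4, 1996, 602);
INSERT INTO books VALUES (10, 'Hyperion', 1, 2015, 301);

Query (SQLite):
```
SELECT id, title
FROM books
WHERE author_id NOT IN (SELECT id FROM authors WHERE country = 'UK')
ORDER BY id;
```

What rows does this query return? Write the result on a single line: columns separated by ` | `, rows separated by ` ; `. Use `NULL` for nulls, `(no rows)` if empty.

1 | Babel ; 2 | Dune ; 3 | Exhalation ; 4 | Exhalation ; 9 | Hyperion

Inner query: authors.id where country = 'UK'.
Outer: keep books rows whose author_id is not in that set.
Inner query → {1, 2}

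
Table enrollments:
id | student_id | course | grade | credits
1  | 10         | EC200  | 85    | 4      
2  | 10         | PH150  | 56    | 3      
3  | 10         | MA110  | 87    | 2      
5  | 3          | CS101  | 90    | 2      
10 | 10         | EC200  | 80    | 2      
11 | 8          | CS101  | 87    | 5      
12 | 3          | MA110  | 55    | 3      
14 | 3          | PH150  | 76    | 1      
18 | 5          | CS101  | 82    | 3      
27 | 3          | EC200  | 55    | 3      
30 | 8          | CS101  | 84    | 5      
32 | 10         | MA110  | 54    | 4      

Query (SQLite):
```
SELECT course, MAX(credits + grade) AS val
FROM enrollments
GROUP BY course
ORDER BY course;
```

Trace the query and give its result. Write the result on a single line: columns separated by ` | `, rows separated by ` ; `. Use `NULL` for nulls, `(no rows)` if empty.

For each row compute credits + grade.
Group by course; take MAX of the expression per group.
  CS101: ids {5, 11, 18, 30} → MAX(credits + grade)=92
  EC200: ids {1, 10, 27} → MAX(credits + grade)=89
  MA110: ids {3, 12, 32} → MAX(credits + grade)=89
  PH150: ids {2, 14} → MAX(credits + grade)=77

CS101 | 92 ; EC200 | 89 ; MA110 | 89 ; PH150 | 77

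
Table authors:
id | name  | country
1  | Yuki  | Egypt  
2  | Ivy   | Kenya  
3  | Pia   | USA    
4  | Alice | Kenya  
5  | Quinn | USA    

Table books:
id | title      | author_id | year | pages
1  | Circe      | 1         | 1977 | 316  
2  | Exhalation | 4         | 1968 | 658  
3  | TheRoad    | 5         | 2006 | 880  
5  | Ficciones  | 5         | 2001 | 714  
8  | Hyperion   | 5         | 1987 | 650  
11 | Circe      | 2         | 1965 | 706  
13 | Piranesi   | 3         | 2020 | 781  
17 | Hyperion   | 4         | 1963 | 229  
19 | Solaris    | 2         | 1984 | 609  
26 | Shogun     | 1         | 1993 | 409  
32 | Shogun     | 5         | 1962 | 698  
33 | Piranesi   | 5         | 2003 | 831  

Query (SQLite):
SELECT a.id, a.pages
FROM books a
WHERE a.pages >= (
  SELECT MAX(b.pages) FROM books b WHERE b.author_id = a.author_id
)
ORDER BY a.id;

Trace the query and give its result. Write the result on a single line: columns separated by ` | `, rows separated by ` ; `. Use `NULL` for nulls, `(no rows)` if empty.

2 | 658 ; 3 | 880 ; 11 | 706 ; 13 | 781 ; 26 | 409

For each books row a, compute MAX(pages) over rows sharing a.author_id.
Keep row a if a.pages >= that per-group MAX.
  author_id=1: MAX(pages) = 409
  author_id=2: MAX(pages) = 706
  author_id=3: MAX(pages) = 781
  author_id=4: MAX(pages) = 658
  author_id=5: MAX(pages) = 880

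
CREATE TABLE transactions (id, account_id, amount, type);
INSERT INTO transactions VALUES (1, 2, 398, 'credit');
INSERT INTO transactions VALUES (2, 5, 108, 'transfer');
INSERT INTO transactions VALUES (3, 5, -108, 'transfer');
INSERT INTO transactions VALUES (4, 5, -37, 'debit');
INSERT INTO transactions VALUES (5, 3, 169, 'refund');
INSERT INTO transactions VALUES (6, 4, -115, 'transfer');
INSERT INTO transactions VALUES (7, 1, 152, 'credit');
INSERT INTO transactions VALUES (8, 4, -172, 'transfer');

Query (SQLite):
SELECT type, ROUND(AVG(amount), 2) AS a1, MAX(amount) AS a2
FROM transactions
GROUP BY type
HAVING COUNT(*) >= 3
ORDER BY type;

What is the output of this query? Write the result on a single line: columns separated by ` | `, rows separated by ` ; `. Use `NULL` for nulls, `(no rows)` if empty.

transfer | -71.75 | 108

Group transactions by type.
Per group compute: ROUND(AVG(amount), 2), MAX(amount).
HAVING: drop groups with fewer than 3 rows.
  credit: ids {1, 7} → ROUND(AVG(amount), 2)=275, MAX(amount)=398
  debit: ids {4} → ROUND(AVG(amount), 2)=-37, MAX(amount)=-37
  refund: ids {5} → ROUND(AVG(amount), 2)=169, MAX(amount)=169
  transfer: ids {2, 3, 6, 8} → ROUND(AVG(amount), 2)=-71.75, MAX(amount)=108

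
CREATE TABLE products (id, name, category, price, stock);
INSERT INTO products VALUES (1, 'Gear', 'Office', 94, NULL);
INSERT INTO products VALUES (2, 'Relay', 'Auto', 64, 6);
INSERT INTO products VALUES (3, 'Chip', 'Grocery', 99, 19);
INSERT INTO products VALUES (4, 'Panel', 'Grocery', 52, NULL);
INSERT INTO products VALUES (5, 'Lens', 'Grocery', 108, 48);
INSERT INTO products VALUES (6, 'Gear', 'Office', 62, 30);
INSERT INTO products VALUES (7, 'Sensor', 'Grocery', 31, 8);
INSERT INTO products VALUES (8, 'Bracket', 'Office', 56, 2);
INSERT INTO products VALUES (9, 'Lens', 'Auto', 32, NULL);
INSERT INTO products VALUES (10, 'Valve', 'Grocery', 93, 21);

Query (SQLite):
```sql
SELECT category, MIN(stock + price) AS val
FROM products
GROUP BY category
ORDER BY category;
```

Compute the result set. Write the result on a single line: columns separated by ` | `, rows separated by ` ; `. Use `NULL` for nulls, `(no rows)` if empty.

Auto | 70 ; Grocery | 39 ; Office | 58

For each row compute stock + price.
Group by category; take MIN of the expression per group.
  Auto: ids {2, 9} → MIN(stock + price)=70
  Grocery: ids {3, 4, 5, 7, 10} → MIN(stock + price)=39
  Office: ids {1, 6, 8} → MIN(stock + price)=58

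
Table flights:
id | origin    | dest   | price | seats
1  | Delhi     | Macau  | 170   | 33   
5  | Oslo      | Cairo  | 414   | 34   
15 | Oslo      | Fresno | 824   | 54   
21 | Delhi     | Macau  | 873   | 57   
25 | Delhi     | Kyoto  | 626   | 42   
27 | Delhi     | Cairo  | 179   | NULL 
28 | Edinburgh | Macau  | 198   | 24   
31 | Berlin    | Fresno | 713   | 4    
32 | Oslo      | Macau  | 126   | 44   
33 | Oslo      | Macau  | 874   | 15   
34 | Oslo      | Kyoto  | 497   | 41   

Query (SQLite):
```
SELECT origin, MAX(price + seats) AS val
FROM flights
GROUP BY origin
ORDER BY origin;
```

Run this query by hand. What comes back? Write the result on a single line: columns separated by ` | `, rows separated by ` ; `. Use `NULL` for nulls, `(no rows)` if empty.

Berlin | 717 ; Delhi | 930 ; Edinburgh | 222 ; Oslo | 889

For each row compute price + seats.
Group by origin; take MAX of the expression per group.
  Berlin: ids {31} → MAX(price + seats)=717
  Delhi: ids {1, 21, 25, 27} → MAX(price + seats)=930
  Edinburgh: ids {28} → MAX(price + seats)=222
  Oslo: ids {5, 15, 32, 33, 34} → MAX(price + seats)=889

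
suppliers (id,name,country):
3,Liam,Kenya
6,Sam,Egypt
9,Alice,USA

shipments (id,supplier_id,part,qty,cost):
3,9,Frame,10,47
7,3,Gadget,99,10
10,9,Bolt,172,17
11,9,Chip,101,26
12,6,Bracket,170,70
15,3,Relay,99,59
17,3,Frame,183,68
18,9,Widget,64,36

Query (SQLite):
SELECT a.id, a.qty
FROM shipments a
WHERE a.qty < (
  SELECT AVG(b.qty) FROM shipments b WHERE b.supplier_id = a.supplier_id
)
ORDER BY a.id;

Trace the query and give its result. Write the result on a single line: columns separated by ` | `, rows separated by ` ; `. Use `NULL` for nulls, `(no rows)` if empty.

For each shipments row a, compute AVG(qty) over rows sharing a.supplier_id.
Keep row a if a.qty < that per-group AVG.
  supplier_id=3: AVG(qty) = 127.0
  supplier_id=6: AVG(qty) = 170.0
  supplier_id=9: AVG(qty) = 86.75

3 | 10 ; 7 | 99 ; 15 | 99 ; 18 | 64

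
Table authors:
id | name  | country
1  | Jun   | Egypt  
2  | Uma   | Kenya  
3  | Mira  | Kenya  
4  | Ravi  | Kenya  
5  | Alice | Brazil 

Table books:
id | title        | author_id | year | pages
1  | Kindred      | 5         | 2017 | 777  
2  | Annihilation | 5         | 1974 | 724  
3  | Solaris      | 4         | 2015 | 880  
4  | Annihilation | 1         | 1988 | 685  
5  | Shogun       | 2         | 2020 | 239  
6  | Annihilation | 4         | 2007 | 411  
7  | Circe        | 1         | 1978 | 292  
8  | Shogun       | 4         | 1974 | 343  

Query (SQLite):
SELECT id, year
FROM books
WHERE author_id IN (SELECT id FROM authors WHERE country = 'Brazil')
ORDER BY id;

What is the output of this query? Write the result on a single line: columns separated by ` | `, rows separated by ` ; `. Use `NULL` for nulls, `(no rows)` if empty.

1 | 2017 ; 2 | 1974

Inner query: authors.id where country = 'Brazil'.
Outer: keep books rows whose author_id is in that set.
Inner query → {5}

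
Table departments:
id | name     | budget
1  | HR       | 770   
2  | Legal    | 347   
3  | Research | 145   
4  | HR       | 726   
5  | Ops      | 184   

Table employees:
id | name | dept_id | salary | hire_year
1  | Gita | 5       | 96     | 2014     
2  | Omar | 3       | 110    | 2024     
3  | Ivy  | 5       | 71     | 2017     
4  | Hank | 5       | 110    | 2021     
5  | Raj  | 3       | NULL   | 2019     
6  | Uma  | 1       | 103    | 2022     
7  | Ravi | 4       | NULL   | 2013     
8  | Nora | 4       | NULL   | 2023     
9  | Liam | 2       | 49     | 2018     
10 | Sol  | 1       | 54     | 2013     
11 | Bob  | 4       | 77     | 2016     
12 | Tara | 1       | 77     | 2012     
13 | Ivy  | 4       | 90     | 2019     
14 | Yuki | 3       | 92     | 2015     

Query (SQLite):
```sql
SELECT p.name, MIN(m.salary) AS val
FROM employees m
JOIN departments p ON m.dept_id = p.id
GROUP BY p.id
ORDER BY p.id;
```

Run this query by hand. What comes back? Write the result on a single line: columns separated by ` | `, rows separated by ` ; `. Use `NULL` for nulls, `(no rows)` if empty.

Join each employees row to its departments via dept_id.
Group joined rows by departments.id; compute MIN(m.salary) per group.
  1: ids {6, 10, 12} → MIN(m.salary)=54
  2: ids {9} → MIN(m.salary)=49
  3: ids {2, 5, 14} → MIN(m.salary)=92
  4: ids {7, 8, 11, 13} → MIN(m.salary)=77
  5: ids {1, 3, 4} → MIN(m.salary)=71

HR | 54 ; Legal | 49 ; Research | 92 ; HR | 77 ; Ops | 71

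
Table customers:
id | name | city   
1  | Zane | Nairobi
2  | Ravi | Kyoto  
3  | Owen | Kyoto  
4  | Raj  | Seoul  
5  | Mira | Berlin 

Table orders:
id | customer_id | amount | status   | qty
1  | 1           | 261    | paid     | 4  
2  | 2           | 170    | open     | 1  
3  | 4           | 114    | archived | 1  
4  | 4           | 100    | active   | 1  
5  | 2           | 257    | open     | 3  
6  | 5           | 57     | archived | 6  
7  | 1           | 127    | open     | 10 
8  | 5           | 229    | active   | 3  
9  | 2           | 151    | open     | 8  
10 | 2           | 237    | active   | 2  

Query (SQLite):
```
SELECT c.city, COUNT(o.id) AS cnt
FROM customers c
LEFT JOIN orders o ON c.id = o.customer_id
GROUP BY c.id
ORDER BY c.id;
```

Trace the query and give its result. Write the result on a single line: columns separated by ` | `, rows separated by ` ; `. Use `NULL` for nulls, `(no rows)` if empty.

Nairobi | 2 ; Kyoto | 4 ; Kyoto | 0 ; Seoul | 2 ; Berlin | 2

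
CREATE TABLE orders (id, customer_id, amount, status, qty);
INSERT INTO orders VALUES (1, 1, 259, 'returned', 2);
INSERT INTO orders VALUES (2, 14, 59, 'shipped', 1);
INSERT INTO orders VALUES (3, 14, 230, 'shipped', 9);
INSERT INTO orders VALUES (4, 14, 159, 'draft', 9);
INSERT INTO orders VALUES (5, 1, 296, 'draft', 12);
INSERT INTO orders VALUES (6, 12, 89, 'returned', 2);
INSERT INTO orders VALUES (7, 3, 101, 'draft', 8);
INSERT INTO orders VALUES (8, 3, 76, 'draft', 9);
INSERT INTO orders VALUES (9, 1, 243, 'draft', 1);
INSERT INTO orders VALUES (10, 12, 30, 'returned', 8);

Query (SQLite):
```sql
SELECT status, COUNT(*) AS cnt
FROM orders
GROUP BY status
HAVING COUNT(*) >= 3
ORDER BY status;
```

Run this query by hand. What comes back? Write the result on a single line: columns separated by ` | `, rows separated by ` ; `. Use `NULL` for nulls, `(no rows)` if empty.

Partition orders by status; compute COUNT(*) within each group.
HAVING: keep groups with count ≥ 3.
  draft: ids {4, 5, 7, 8, 9} → COUNT(*)=5
  returned: ids {1, 6, 10} → COUNT(*)=3
  shipped: ids {2, 3} → COUNT(*)=2

draft | 5 ; returned | 3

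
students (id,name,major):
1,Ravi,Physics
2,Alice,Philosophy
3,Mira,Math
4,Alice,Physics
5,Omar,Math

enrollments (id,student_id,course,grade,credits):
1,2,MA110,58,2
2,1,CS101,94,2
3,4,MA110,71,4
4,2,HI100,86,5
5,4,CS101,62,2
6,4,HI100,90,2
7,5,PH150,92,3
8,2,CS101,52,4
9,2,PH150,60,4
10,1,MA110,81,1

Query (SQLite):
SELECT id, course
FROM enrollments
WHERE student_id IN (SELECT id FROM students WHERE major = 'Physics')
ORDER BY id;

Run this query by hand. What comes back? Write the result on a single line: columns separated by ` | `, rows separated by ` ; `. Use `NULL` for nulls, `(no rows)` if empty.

2 | CS101 ; 3 | MA110 ; 5 | CS101 ; 6 | HI100 ; 10 | MA110

Inner query: students.id where major = 'Physics'.
Outer: keep enrollments rows whose student_id is in that set.
Inner query → {1, 4}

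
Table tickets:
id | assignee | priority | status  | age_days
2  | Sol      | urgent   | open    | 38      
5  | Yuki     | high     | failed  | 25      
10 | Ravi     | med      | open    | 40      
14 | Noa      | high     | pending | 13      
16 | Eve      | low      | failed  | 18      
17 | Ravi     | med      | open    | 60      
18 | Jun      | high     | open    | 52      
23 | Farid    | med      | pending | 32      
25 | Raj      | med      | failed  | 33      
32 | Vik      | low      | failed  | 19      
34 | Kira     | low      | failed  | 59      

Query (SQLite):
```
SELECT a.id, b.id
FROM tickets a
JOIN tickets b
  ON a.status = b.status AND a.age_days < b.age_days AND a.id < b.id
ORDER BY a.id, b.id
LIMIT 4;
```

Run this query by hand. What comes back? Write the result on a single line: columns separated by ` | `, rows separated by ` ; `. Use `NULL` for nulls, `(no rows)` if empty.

Pairs (a,b) with same status, a.age_days < b.age_days, a.id < b.id.
status groups: failed:{5,16,25,32,34} open:{2,10,17,18} pending:{14,23}
Ordered by (a.id, b.id); first 4.

2 | 10 ; 2 | 17 ; 2 | 18 ; 5 | 25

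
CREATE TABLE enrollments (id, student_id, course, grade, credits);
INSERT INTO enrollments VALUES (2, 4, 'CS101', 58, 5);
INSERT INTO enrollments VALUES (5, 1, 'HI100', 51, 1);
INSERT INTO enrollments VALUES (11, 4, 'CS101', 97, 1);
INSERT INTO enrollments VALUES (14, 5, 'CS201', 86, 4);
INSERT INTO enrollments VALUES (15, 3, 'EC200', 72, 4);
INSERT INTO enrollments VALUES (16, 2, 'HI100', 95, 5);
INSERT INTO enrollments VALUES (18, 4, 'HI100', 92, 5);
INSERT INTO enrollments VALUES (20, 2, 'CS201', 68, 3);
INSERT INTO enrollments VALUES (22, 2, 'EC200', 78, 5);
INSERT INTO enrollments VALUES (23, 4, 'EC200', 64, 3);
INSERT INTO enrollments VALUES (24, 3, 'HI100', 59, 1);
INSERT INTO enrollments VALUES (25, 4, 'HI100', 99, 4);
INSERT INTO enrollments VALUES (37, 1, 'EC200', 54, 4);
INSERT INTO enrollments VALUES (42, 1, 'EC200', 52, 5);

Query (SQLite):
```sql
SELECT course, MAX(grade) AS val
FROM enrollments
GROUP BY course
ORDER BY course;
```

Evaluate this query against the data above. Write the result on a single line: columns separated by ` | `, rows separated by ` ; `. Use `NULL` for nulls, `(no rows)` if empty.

CS101 | 97 ; CS201 | 86 ; EC200 | 78 ; HI100 | 99

Partition enrollments by course; compute MAX(grade) within each group.
  CS101: ids {2, 11} → MAX(grade)=97
  CS201: ids {14, 20} → MAX(grade)=86
  EC200: ids {15, 22, 23, 37, 42} → MAX(grade)=78
  HI100: ids {5, 16, 18, 24, 25} → MAX(grade)=99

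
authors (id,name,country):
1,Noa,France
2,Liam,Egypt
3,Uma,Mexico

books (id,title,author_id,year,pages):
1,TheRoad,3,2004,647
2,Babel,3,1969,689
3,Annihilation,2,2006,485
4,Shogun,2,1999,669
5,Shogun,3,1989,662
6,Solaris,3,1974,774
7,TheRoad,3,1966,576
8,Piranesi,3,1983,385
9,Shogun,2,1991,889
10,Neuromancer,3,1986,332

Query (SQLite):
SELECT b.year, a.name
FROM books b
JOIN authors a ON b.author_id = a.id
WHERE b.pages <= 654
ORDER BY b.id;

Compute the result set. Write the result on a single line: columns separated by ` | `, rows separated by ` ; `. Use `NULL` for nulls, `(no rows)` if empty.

Each books row matches the authors row where author_id = authors.id.
Then keep rows with b.pages <= 654.

2004 | Uma ; 2006 | Liam ; 1966 | Uma ; 1983 | Uma ; 1986 | Uma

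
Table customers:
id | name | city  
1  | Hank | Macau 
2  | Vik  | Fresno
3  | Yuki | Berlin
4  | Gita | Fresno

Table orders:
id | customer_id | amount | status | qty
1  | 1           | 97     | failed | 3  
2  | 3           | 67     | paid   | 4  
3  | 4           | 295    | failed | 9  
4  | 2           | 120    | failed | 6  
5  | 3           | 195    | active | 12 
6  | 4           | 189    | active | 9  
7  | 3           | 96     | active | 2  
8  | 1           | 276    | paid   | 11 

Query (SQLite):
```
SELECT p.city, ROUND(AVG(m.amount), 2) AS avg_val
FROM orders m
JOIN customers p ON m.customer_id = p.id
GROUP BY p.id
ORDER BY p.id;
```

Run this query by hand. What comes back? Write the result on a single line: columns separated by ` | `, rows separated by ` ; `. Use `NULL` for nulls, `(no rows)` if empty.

Join each orders row to its customers via customer_id.
Group joined rows by customers.id; compute ROUND(AVG(m.amount), 2) per group.
  1: ids {1, 8} → ROUND(AVG(m.amount), 2)=186.5
  2: ids {4} → ROUND(AVG(m.amount), 2)=120
  3: ids {2, 5, 7} → ROUND(AVG(m.amount), 2)=119.33
  4: ids {3, 6} → ROUND(AVG(m.amount), 2)=242

Macau | 186.5 ; Fresno | 120 ; Berlin | 119.33 ; Fresno | 242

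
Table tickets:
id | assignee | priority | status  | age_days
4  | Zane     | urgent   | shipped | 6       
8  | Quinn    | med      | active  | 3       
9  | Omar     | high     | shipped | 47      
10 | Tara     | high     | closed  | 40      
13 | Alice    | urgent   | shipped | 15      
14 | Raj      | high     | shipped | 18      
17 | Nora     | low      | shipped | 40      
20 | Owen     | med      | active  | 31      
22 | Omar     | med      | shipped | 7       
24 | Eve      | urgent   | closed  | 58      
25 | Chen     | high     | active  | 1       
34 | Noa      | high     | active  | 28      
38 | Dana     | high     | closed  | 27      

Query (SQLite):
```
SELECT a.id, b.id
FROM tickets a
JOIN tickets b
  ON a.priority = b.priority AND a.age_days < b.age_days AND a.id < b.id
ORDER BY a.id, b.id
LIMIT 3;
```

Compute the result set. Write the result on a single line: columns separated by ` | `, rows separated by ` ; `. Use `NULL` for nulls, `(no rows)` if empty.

4 | 13 ; 4 | 24 ; 8 | 20

Pairs (a,b) with same priority, a.age_days < b.age_days, a.id < b.id.
priority groups: high:{9,10,14,25,34,38} low:{17} med:{8,20,22} urgent:{4,13,24}
Ordered by (a.id, b.id); first 3.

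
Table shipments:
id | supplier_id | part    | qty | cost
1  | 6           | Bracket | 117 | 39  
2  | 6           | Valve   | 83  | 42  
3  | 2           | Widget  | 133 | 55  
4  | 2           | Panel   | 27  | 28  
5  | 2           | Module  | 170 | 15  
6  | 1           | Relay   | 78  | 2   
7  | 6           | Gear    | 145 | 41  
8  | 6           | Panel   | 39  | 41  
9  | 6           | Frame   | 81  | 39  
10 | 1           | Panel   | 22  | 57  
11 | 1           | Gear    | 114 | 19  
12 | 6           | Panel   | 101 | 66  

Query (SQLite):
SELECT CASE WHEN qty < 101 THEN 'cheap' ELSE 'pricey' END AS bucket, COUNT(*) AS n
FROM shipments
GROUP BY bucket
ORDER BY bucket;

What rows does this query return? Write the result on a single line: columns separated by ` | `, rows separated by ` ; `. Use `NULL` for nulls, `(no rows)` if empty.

Bucket rows by qty < 101 → 'cheap' else 'pricey'; count each bucket.

cheap | 6 ; pricey | 6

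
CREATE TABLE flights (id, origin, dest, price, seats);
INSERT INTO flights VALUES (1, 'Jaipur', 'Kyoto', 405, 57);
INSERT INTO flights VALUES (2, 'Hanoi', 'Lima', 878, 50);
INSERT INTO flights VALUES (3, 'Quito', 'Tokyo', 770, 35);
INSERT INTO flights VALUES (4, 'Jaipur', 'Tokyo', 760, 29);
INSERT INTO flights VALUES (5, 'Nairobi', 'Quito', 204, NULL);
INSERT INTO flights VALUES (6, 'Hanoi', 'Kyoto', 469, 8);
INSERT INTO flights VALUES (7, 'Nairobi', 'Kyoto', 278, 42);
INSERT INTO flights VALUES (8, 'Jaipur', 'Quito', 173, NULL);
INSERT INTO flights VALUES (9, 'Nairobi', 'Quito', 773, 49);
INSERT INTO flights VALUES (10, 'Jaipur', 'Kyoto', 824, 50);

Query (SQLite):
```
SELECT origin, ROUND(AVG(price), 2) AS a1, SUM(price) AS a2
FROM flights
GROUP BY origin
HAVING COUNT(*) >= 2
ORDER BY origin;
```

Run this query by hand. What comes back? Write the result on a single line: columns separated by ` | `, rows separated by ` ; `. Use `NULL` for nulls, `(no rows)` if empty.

Hanoi | 673.5 | 1347 ; Jaipur | 540.5 | 2162 ; Nairobi | 418.33 | 1255

Group flights by origin.
Per group compute: ROUND(AVG(price), 2), SUM(price).
HAVING: drop groups with fewer than 2 rows.
  Hanoi: ids {2, 6} → ROUND(AVG(price), 2)=673.5, SUM(price)=1347
  Jaipur: ids {1, 4, 8, 10} → ROUND(AVG(price), 2)=540.5, SUM(price)=2162
  Nairobi: ids {5, 7, 9} → ROUND(AVG(price), 2)=418.33, SUM(price)=1255
  Quito: ids {3} → ROUND(AVG(price), 2)=770, SUM(price)=770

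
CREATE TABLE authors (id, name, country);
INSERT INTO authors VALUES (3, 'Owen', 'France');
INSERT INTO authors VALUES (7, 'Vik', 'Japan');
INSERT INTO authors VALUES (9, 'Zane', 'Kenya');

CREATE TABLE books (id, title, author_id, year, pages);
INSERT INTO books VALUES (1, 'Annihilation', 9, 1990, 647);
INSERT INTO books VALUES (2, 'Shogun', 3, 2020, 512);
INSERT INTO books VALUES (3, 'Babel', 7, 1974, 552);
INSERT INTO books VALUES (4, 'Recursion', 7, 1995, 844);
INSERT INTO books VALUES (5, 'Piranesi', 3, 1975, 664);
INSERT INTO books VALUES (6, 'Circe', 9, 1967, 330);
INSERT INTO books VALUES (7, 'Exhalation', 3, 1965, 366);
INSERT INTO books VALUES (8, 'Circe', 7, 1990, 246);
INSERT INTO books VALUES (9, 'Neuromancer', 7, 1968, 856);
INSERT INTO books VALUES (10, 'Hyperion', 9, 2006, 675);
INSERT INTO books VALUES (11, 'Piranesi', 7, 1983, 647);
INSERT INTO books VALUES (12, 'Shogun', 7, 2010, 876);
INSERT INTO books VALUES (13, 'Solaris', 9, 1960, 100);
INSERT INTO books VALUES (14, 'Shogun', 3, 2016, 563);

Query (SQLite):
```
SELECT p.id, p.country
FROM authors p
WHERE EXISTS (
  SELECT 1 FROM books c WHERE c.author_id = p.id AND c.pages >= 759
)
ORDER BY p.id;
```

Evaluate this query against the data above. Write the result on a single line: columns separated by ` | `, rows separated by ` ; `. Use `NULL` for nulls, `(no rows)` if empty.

For each authors row, check whether any books with matching author_id has pages >= 759.
Keep rows where that is true.

7 | Japan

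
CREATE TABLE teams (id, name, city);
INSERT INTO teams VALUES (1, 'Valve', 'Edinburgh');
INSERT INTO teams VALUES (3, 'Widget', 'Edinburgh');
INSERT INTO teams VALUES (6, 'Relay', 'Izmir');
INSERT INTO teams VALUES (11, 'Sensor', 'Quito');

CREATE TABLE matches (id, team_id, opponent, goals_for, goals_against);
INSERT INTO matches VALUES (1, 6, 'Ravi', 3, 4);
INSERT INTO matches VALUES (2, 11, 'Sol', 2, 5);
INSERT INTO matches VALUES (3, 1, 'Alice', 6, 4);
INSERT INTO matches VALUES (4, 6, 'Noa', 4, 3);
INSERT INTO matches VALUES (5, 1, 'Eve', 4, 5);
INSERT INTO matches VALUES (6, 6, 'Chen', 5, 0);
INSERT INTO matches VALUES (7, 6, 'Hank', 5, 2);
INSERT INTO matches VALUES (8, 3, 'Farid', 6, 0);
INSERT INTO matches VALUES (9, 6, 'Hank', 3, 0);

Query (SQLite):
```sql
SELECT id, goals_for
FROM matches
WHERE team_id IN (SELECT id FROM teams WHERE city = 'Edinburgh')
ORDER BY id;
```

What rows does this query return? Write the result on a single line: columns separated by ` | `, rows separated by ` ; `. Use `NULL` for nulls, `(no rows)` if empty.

3 | 6 ; 5 | 4 ; 8 | 6

Inner query: teams.id where city = 'Edinburgh'.
Outer: keep matches rows whose team_id is in that set.
Inner query → {1, 3}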